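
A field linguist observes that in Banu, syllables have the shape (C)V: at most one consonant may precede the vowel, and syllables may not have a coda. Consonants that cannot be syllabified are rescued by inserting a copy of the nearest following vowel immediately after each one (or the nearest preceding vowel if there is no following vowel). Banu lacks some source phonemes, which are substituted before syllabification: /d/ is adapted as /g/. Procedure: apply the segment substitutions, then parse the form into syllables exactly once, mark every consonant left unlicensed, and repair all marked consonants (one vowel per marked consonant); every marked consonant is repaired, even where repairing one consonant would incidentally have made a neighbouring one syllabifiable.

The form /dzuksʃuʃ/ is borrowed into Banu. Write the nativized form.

Substitution: /d/ → /g/, giving /gzuksʃuʃ/.
The consonants /g/, /k/, /s/, /ʃ/ cannot be parsed into a legal (C)V syllable (no codas are permitted; onsets are limited to one consonant).
Inserting the epenthetic vowel yields /g/ → /gu/, /k/ → /ku/, /s/ → /su/, /ʃ/ → /ʃu/.

guzukusuʃuʃu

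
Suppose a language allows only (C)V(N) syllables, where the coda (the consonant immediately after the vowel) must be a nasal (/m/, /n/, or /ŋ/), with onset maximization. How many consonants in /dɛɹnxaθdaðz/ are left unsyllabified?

5

Under (C)V(N), the unsyllabifiable consonants are /ɹ/, /n/, /θ/, /ð/, /z/ (only a nasal (/m/, /n/, or /ŋ/) is licensed in coda position; onsets are limited to one consonant).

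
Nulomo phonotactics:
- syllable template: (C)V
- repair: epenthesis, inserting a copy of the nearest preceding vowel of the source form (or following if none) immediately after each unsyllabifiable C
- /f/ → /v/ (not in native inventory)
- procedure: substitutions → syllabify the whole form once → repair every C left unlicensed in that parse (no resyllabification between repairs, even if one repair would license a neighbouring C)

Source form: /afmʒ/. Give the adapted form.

Substitution: /f/ → /v/, giving /avmʒ/.
Syllabifying with onset maximization leaves /v/, /m/, /ʒ/ stranded (no codas are permitted; onsets are limited to one consonant).
Each unlicensed consonant becomes the onset of a new syllable: /v/ → /va/, /m/ → /ma/, /ʒ/ → /ʒa/.

avamaʒa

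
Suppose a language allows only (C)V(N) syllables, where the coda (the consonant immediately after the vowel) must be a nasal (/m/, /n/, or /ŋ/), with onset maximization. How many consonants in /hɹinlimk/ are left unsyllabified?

Under (C)V(N), the unsyllabifiable consonants are /h/, /k/ (only a nasal (/m/, /n/, or /ŋ/) is licensed in coda position; onsets are limited to one consonant).

2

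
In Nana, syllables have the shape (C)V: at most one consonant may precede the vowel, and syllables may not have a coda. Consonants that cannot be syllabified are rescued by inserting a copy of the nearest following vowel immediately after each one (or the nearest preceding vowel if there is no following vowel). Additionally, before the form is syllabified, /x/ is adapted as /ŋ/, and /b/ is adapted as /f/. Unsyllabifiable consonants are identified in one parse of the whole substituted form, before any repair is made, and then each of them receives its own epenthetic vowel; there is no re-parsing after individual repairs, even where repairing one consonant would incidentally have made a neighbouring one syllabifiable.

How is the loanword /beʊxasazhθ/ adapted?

feʊŋasazahaθa

Substitution: /b/ → /f/, /x/ → /ŋ/, giving /feʊŋasazhθ/.
Syllabifying with onset maximization leaves /z/, /h/, /θ/ stranded (no codas are permitted; onsets are limited to one consonant).
Each unlicensed consonant becomes the onset of a new syllable: /z/ → /za/, /h/ → /ha/, /θ/ → /θa/.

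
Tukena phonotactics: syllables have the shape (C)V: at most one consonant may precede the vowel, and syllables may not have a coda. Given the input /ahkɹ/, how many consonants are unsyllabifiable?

3

Under (C)V, the unsyllabifiable consonants are /h/, /k/, /ɹ/ (no codas are permitted; onsets are limited to one consonant).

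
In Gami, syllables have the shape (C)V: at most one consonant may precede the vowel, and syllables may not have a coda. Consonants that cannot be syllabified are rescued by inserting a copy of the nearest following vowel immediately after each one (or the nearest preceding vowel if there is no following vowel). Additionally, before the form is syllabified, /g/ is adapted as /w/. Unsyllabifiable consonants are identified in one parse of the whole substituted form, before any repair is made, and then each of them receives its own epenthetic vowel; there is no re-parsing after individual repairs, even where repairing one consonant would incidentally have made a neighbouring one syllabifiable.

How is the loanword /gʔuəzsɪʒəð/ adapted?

wuʔuəzɪsɪʒəðə

Substitution: /g/ → /w/, giving /wʔuəzsɪʒəð/.
Syllabifying with onset maximization leaves /w/, /z/, /ð/ stranded (no codas are permitted; onsets are limited to one consonant).
Each unlicensed consonant becomes the onset of a new syllable: /w/ → /wu/, /z/ → /zɪ/, /ð/ → /ðə/.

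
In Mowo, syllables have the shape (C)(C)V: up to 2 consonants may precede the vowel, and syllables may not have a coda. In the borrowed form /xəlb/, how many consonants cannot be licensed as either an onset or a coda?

The consonants /l/, /b/ cannot be parsed into a legal (C)(C)V syllable (no codas are permitted; onsets may contain at most 2 consonants).

2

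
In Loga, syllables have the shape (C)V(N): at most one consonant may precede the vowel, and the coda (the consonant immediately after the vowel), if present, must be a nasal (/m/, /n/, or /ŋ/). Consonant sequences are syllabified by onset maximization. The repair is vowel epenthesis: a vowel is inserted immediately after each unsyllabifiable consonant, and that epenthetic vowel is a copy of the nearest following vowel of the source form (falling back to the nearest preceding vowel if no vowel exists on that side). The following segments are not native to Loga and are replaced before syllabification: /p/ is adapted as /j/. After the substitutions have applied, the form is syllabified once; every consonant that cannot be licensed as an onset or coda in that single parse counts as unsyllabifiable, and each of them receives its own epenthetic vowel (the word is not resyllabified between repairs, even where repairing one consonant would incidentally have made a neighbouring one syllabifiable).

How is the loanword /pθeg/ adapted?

Substitution: /p/ → /j/, giving /jθeg/.
Under (C)V(N), the unsyllabifiable consonants are /j/, /g/ (only a nasal (/m/, /n/, or /ŋ/) is licensed in coda position; onsets are limited to one consonant).
Each unlicensed consonant becomes the onset of a new syllable: /j/ → /je/, /g/ → /ge/.

jeθege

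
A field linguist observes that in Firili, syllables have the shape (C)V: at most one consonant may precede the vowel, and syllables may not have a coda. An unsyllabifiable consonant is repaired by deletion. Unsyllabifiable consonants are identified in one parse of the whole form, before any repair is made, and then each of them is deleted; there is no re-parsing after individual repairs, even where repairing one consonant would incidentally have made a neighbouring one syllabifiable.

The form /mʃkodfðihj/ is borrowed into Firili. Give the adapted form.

koði

Syllabifying with onset maximization leaves /m/, /ʃ/, /d/, /f/, /h/, /j/ stranded (no codas are permitted; onsets are limited to one consonant).
Each unlicensed consonant is deleted: /m/, /ʃ/, /d/, /f/, /h/, /j/.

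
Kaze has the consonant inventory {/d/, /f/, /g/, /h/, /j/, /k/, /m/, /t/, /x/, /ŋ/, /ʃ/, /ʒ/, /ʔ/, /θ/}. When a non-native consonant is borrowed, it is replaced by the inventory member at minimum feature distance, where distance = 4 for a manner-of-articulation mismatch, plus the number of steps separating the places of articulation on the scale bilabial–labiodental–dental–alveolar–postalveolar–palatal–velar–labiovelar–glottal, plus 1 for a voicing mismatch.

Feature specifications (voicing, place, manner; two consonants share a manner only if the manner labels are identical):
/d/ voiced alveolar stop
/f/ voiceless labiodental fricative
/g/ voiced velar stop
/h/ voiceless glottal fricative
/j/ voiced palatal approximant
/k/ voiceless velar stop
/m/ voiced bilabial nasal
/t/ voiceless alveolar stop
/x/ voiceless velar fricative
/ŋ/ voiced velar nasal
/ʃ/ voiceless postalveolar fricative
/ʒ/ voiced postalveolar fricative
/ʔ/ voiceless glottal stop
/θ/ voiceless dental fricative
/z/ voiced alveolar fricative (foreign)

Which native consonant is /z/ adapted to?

ʒ

/ʒ/ is closest: same manner (fricative), place distance 1 (alveolar→postalveolar), same voicing; total 1. Next closest is /ʃ/ at distance 2.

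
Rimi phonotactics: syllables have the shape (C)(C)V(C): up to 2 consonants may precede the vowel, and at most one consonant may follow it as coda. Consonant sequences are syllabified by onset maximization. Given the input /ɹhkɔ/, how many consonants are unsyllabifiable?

The consonants /ɹ/ cannot be parsed into a legal (C)(C)V(C) syllable (at most one coda consonant is licensed; onsets may contain at most 2 consonants).

1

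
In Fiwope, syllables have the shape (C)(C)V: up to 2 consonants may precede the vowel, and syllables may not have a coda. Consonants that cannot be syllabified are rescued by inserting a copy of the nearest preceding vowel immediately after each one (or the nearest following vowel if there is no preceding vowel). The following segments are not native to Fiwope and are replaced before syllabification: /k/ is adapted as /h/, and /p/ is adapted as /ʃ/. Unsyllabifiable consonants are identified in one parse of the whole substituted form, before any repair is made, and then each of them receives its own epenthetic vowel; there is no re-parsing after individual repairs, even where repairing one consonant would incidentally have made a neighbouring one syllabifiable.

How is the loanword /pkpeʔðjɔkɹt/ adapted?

ʃehʃeʔeðjɔhɔɹɔtɔ

Substitution: /p/ → /ʃ/, /k/ → /h/, giving /ʃhʃeʔðjɔhɹt/.
Under (C)(C)V, the unsyllabifiable consonants are /ʃ/, /ʔ/, /h/, /ɹ/, /t/ (no codas are permitted; onsets may contain at most 2 consonants).
Inserting the epenthetic vowel yields /ʃ/ → /ʃe/, /ʔ/ → /ʔe/, /h/ → /hɔ/, /ɹ/ → /ɹɔ/, /t/ → /tɔ/.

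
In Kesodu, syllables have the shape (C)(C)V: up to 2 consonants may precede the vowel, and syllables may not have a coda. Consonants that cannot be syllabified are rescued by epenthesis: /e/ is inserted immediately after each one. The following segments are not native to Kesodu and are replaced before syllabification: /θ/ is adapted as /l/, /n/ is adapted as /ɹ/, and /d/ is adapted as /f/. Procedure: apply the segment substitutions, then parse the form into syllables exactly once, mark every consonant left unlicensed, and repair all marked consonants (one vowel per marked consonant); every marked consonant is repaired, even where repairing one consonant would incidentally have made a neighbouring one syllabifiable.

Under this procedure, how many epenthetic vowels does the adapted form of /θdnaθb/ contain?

3

After substitution the input is /lfɹalb/.
The unsyllabifiable consonants are /l/, /l/, /b/; each receives one epenthetic vowel.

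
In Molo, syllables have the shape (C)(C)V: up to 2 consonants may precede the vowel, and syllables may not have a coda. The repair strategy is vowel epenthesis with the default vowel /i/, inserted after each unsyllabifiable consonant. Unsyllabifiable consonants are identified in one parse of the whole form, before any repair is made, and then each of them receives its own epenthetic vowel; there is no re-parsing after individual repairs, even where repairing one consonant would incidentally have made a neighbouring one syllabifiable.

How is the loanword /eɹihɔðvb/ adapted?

The consonants /ð/, /v/, /b/ cannot be parsed into a legal (C)(C)V syllable (no codas are permitted; onsets may contain at most 2 consonants).
Each unlicensed consonant becomes the onset of a new syllable: /ð/ → /ði/, /v/ → /vi/, /b/ → /bi/.

eɹihɔðivibi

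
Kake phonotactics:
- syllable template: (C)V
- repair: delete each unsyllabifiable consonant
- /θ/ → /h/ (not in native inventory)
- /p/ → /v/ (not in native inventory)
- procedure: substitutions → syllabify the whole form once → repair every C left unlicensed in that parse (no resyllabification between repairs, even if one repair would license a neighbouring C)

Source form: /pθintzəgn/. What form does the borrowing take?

hizə

Substitution: /p/ → /v/, /θ/ → /h/, giving /vhintzəgn/.
Syllabifying with onset maximization leaves /v/, /n/, /t/, /g/, /n/ stranded (no codas are permitted; onsets are limited to one consonant).
Each unlicensed consonant is deleted: /v/, /n/, /t/, /g/, /n/.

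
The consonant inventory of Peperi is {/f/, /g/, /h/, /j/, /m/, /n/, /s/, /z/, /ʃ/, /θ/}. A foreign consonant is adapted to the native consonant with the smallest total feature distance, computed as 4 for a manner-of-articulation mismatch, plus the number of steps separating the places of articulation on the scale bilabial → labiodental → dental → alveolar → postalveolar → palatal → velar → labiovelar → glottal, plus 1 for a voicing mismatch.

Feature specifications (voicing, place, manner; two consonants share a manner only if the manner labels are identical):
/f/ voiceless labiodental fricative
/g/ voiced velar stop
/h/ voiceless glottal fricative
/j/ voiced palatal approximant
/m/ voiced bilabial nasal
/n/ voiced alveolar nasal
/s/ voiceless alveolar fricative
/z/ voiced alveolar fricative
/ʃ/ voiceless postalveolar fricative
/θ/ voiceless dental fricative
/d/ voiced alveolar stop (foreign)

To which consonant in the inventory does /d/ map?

g

/g/ is closest: same manner (stop), place distance 3 (alveolar→velar), same voicing; total 3. Next closest is /n/ at distance 4.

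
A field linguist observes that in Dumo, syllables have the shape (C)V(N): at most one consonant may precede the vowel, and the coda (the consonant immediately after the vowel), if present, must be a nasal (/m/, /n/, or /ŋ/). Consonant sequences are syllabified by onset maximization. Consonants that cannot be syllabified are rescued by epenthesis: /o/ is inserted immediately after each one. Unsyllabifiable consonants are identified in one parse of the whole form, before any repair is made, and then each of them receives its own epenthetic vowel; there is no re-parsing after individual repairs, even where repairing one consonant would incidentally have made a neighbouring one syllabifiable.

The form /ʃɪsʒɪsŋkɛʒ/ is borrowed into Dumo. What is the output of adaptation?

Syllabifying with onset maximization leaves /s/, /s/, /ŋ/, /ʒ/ stranded (only a nasal (/m/, /n/, or /ŋ/) is licensed in coda position; onsets are limited to one consonant).
Each unlicensed consonant becomes the onset of a new syllable: /s/ → /so/, /s/ → /so/, /ŋ/ → /ŋo/, /ʒ/ → /ʒo/.

ʃɪsoʒɪsoŋokɛʒo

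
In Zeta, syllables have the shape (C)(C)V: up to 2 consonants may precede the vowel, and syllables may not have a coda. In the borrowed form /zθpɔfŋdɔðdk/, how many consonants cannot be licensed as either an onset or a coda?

5

Syllabifying with onset maximization leaves /z/, /f/, /ð/, /d/, /k/ stranded (no codas are permitted; onsets may contain at most 2 consonants).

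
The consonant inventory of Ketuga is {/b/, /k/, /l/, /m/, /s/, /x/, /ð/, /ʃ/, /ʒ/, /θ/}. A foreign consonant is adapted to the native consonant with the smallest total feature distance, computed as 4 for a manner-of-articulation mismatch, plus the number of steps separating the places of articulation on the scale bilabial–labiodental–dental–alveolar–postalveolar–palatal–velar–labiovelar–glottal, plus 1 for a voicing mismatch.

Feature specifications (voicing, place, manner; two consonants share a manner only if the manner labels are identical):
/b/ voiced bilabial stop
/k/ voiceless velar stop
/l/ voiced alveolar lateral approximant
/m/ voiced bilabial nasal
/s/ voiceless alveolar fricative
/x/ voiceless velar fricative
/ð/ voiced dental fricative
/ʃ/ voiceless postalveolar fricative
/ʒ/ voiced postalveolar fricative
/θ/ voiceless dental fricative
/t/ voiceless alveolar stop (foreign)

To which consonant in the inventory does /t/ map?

k

/k/ is closest: same manner (stop), place distance 3 (alveolar→velar), same voicing; total 3. Next closest is /b/ at distance 4.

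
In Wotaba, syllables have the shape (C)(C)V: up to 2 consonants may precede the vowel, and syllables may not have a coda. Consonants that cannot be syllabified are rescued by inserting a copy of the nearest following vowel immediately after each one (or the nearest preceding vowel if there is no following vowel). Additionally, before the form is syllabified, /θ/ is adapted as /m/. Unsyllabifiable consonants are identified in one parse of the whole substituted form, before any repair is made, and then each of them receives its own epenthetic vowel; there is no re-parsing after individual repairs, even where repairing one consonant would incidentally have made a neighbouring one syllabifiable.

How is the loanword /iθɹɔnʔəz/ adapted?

imɹɔnʔəzə

Substitution: /θ/ → /m/, giving /imɹɔnʔəz/.
Syllabifying with onset maximization leaves /z/ stranded (no codas are permitted; onsets may contain at most 2 consonants).
Each unlicensed consonant becomes the onset of a new syllable: /z/ → /zə/.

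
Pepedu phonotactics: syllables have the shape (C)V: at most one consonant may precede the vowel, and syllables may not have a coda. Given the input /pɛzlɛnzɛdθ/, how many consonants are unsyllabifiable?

4

The consonants /z/, /n/, /d/, /θ/ cannot be parsed into a legal (C)V syllable (no codas are permitted; onsets are limited to one consonant).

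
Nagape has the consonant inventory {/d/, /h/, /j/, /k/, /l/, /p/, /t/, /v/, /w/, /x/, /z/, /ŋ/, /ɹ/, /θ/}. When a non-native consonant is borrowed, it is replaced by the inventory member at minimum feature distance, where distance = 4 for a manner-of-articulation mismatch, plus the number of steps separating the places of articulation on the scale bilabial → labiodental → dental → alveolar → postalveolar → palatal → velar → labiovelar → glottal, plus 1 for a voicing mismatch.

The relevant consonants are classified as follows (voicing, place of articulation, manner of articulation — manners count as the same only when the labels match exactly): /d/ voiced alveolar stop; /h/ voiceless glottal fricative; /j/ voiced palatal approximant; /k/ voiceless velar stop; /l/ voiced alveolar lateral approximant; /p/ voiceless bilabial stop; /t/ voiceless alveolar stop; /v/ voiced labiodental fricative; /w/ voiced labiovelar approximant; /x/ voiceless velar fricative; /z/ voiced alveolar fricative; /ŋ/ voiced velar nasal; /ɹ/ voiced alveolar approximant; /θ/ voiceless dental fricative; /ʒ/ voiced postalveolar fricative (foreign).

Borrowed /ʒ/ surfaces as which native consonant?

/z/ is closest: same manner (fricative), place distance 1 (postalveolar→alveolar), same voicing; total 1. Next closest is /v/ at distance 3.

z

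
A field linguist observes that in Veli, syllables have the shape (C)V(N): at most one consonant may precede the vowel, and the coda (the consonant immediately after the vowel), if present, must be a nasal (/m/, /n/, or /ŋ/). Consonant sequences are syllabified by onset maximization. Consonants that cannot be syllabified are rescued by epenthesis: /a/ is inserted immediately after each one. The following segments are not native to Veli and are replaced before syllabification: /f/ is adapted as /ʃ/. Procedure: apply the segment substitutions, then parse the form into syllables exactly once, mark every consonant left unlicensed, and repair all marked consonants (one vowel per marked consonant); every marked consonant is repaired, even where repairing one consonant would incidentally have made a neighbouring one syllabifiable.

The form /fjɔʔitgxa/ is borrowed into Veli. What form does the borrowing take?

Substitution: /f/ → /ʃ/, giving /ʃjɔʔitgxa/.
Under (C)V(N), the unsyllabifiable consonants are /ʃ/, /t/, /g/ (only a nasal (/m/, /n/, or /ŋ/) is licensed in coda position; onsets are limited to one consonant).
Inserting the epenthetic vowel yields /ʃ/ → /ʃa/, /t/ → /ta/, /g/ → /ga/.

ʃajɔʔitagaxa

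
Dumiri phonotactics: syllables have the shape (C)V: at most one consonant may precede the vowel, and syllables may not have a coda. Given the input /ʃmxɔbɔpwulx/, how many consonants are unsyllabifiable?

5

The consonants /ʃ/, /m/, /p/, /l/, /x/ cannot be parsed into a legal (C)V syllable (no codas are permitted; onsets are limited to one consonant).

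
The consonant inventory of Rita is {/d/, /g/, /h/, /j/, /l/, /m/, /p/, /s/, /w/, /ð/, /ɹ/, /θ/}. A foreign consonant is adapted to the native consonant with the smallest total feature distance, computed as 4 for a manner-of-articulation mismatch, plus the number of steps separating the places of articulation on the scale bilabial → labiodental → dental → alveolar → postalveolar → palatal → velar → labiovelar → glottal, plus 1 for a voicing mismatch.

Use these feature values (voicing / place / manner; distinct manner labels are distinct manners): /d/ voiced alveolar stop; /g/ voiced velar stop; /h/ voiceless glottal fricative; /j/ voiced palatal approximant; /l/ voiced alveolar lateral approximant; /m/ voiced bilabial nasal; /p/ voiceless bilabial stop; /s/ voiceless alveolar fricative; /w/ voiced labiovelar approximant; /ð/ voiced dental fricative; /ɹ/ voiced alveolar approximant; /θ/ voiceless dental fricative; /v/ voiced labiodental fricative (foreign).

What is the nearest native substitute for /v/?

ð

/ð/ is closest: same manner (fricative), place distance 1 (labiodental→dental), same voicing; total 1. Next closest is /θ/ at distance 2.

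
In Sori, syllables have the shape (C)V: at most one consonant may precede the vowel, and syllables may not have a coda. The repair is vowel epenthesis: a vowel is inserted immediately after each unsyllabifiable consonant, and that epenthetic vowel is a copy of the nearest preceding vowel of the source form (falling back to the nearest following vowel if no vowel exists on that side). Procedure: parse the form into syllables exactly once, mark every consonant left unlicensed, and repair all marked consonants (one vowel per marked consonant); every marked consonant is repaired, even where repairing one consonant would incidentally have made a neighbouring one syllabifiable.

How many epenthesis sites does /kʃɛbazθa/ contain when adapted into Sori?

The unsyllabifiable consonants are /k/, /z/; each receives one epenthetic vowel.

2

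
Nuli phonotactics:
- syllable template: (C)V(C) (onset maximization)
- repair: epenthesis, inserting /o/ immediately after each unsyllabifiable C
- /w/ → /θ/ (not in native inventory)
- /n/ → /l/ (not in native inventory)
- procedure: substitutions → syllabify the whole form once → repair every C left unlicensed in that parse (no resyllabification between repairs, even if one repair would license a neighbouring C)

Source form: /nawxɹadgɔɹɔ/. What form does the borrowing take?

Substitution: /n/ → /l/, /w/ → /θ/, giving /laθxɹadgɔɹɔ/.
Syllabifying with onset maximization leaves /x/ stranded (at most one coda consonant is licensed; onsets are limited to one consonant).
Inserting the epenthetic vowel yields /x/ → /xo/.

laθxoɹadgɔɹɔ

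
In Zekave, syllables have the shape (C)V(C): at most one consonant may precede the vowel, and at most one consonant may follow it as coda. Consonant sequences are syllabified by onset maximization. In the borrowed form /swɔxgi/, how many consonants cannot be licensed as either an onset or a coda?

1

Syllabifying with onset maximization leaves /s/ stranded (at most one coda consonant is licensed; onsets are limited to one consonant).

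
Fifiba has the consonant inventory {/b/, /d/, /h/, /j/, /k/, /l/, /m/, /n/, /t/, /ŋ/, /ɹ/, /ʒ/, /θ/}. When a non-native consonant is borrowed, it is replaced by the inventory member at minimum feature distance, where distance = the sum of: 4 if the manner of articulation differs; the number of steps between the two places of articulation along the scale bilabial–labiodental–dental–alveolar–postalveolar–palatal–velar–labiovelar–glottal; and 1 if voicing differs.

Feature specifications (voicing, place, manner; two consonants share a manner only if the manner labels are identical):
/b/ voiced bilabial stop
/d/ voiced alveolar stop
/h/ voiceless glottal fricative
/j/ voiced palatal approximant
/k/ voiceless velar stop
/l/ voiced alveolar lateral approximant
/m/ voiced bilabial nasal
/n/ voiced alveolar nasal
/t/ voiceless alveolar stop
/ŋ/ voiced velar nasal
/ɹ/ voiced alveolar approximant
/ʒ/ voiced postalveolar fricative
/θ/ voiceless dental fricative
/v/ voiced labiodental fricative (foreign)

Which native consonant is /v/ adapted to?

θ

/θ/ is closest: same manner (fricative), place distance 1 (labiodental→dental), voicing differs (+1); total 2. Next closest is /ʒ/ at distance 3.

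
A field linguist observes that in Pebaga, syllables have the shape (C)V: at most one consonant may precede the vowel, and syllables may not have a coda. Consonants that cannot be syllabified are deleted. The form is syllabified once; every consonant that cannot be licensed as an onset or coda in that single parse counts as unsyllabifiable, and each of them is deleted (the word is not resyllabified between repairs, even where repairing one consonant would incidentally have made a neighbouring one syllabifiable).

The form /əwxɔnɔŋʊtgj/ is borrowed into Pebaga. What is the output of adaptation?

əxɔnɔŋʊ

The consonants /w/, /t/, /g/, /j/ cannot be parsed into a legal (C)V syllable (no codas are permitted; onsets are limited to one consonant).
Deleting the stranded consonants removes /w/, /t/, /g/, /j/.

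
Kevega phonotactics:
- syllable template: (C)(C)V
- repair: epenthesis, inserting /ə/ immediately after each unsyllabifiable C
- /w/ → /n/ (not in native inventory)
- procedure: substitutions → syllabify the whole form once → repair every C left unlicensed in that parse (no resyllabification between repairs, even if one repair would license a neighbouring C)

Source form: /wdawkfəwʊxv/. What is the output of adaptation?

Substitution: /w/ → /n/, giving /ndankfənʊxv/.
Syllabifying with onset maximization leaves /n/, /x/, /v/ stranded (no codas are permitted; onsets may contain at most 2 consonants).
Epenthesis after each stranded consonant: /n/ → /nə/, /x/ → /xə/, /v/ → /və/.

ndanəkfənʊxəvə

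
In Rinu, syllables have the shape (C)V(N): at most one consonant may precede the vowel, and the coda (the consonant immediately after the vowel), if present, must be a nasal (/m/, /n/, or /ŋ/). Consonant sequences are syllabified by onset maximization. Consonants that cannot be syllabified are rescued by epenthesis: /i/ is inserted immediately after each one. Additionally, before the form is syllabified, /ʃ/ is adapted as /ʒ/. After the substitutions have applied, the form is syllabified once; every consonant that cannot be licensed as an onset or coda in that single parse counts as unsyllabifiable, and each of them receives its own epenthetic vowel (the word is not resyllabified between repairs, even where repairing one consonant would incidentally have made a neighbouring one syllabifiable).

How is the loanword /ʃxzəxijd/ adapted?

ʒixizəxijidi

Substitution: /ʃ/ → /ʒ/, giving /ʒxzəxijd/.
Syllabifying with onset maximization leaves /ʒ/, /x/, /j/, /d/ stranded (only a nasal (/m/, /n/, or /ŋ/) is licensed in coda position; onsets are limited to one consonant).
Each unlicensed consonant becomes the onset of a new syllable: /ʒ/ → /ʒi/, /x/ → /xi/, /j/ → /ji/, /d/ → /di/.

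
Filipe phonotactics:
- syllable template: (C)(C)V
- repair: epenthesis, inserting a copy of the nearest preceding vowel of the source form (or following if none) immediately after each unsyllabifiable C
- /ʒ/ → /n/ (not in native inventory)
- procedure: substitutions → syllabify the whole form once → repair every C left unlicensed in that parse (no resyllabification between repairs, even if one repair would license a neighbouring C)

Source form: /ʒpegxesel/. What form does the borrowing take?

npegxesele

Substitution: /ʒ/ → /n/, giving /npegxesel/.
The consonants /l/ cannot be parsed into a legal (C)(C)V syllable (no codas are permitted; onsets may contain at most 2 consonants).
Each unlicensed consonant becomes the onset of a new syllable: /l/ → /le/.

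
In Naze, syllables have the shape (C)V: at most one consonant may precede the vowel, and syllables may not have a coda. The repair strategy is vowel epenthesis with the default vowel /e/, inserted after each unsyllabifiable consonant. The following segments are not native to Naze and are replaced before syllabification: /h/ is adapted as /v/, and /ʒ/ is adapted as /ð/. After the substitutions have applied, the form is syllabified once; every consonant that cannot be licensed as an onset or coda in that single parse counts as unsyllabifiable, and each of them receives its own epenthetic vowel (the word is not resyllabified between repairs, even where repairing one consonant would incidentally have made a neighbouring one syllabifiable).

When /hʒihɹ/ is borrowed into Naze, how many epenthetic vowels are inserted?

3

After substitution the input is /vðivɹ/.
The unsyllabifiable consonants are /v/, /v/, /ɹ/; each receives one epenthetic vowel.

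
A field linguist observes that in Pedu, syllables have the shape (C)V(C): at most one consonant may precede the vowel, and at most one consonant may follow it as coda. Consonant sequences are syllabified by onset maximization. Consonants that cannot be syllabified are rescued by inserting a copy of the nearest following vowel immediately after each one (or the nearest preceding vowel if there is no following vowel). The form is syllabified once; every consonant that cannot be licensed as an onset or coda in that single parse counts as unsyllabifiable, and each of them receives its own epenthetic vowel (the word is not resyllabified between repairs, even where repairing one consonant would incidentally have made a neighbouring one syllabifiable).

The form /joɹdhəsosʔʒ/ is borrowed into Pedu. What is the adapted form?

joɹdəhəsosʔoʒo

The consonants /d/, /ʔ/, /ʒ/ cannot be parsed into a legal (C)V(C) syllable (at most one coda consonant is licensed; onsets are limited to one consonant).
Inserting the epenthetic vowel yields /d/ → /də/, /ʔ/ → /ʔo/, /ʒ/ → /ʒo/.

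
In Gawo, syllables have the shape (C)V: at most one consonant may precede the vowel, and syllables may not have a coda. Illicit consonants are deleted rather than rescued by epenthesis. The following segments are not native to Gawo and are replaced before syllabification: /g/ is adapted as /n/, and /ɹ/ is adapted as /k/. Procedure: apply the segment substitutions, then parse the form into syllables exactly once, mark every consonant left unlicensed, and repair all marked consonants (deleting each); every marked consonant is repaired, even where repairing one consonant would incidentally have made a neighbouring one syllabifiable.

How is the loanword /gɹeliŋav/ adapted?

Substitution: /g/ → /n/, /ɹ/ → /k/, giving /nkeliŋav/.
Under (C)V, the unsyllabifiable consonants are /n/, /v/ (no codas are permitted; onsets are limited to one consonant).
Each unlicensed consonant is deleted: /n/, /v/.

keliŋa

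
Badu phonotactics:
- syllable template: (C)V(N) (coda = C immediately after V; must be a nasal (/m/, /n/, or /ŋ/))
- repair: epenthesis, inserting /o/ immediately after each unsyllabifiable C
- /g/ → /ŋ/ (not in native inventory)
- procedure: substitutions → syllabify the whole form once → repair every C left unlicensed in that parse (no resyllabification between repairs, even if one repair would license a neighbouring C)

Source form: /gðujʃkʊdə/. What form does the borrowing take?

ŋoðujoʃokʊdə

Substitution: /g/ → /ŋ/, giving /ŋðujʃkʊdə/.
The consonants /ŋ/, /j/, /ʃ/ cannot be parsed into a legal (C)V(N) syllable (only a nasal (/m/, /n/, or /ŋ/) is licensed in coda position; onsets are limited to one consonant).
Each unlicensed consonant becomes the onset of a new syllable: /ŋ/ → /ŋo/, /j/ → /jo/, /ʃ/ → /ʃo/.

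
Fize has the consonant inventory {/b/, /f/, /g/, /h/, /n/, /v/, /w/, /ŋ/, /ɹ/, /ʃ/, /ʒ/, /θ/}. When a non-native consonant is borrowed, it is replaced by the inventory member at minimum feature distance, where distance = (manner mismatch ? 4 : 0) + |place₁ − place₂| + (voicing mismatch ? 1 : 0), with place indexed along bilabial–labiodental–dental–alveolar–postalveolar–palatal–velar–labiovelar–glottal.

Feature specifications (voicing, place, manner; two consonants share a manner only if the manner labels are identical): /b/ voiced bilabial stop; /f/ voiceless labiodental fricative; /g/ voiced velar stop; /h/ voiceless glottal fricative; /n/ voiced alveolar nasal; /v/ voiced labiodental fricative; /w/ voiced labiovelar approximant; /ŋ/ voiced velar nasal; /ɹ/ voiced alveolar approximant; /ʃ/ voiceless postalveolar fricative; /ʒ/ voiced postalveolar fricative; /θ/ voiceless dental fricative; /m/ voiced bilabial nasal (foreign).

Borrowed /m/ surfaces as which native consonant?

n

/n/ is closest: same manner (nasal), place distance 3 (bilabial→alveolar), same voicing; total 3. Next closest is /b/ at distance 4.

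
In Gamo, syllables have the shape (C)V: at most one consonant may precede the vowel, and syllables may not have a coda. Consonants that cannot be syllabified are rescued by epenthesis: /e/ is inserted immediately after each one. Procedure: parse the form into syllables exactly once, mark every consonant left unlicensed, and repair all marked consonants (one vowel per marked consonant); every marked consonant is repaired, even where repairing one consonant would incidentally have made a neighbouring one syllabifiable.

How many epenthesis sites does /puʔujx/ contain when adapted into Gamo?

The unsyllabifiable consonants are /j/, /x/; each receives one epenthetic vowel.

2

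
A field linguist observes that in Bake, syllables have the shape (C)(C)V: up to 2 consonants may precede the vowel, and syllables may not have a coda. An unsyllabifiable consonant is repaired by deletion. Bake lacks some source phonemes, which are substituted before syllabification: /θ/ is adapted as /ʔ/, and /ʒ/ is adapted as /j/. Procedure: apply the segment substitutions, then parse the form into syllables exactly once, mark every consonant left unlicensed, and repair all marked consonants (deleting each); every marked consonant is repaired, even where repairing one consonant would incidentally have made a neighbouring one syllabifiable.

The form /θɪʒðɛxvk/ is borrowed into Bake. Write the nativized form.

Substitution: /θ/ → /ʔ/, /ʒ/ → /j/, giving /ʔɪjðɛxvk/.
The consonants /x/, /v/, /k/ cannot be parsed into a legal (C)(C)V syllable (no codas are permitted; onsets may contain at most 2 consonants).
Deletion applies to /x/, /v/, /k/.

ʔɪjðɛ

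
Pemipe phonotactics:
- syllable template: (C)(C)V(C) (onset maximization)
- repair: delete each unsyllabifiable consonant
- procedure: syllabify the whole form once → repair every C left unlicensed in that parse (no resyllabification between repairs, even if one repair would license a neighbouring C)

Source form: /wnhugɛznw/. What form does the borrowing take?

Under (C)(C)V(C), the unsyllabifiable consonants are /w/, /n/, /w/ (at most one coda consonant is licensed; onsets may contain at most 2 consonants).
Deleting the stranded consonants removes /w/, /n/, /w/.

nhugɛz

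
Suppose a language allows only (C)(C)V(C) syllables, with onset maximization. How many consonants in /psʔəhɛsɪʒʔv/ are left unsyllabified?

The consonants /p/, /ʔ/, /v/ cannot be parsed into a legal (C)(C)V(C) syllable (at most one coda consonant is licensed; onsets may contain at most 2 consonants).

3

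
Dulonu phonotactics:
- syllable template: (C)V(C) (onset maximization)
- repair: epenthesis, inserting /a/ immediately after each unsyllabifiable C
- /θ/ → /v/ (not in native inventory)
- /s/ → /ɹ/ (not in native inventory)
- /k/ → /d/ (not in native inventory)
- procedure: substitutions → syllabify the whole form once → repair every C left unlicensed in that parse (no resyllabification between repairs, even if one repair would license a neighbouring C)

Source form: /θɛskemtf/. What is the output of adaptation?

Substitution: /θ/ → /v/, /s/ → /ɹ/, /k/ → /d/, giving /vɛɹdemtf/.
Under (C)V(C), the unsyllabifiable consonants are /t/, /f/ (at most one coda consonant is licensed; onsets are limited to one consonant).
Each unlicensed consonant becomes the onset of a new syllable: /t/ → /ta/, /f/ → /fa/.

vɛɹdemtafa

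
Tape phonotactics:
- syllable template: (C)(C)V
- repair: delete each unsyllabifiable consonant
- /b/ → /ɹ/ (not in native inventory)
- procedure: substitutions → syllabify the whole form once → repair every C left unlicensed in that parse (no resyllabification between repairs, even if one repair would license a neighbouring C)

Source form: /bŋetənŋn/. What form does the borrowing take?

Substitution: /b/ → /ɹ/, giving /ɹŋetənŋn/.
The consonants /n/, /ŋ/, /n/ cannot be parsed into a legal (C)(C)V syllable (no codas are permitted; onsets may contain at most 2 consonants).
Each unlicensed consonant is deleted: /n/, /ŋ/, /n/.

ɹŋetə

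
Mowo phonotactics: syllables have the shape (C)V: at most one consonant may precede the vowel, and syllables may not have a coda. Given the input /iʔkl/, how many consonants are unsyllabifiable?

3

The consonants /ʔ/, /k/, /l/ cannot be parsed into a legal (C)V syllable (no codas are permitted; onsets are limited to one consonant).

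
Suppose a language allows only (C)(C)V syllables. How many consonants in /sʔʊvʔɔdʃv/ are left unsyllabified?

3

The consonants /d/, /ʃ/, /v/ cannot be parsed into a legal (C)(C)V syllable (no codas are permitted; onsets may contain at most 2 consonants).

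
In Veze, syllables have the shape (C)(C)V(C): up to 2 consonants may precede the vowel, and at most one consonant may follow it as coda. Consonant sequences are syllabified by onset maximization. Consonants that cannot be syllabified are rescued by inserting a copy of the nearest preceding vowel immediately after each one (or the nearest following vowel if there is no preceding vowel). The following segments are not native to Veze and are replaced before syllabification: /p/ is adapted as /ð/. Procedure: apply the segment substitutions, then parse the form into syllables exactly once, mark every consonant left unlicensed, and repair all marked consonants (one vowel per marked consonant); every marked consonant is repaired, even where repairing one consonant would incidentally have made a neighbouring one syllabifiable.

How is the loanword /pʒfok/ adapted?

Substitution: /p/ → /ð/, giving /ðʒfok/.
The consonants /ð/ cannot be parsed into a legal (C)(C)V(C) syllable (at most one coda consonant is licensed; onsets may contain at most 2 consonants).
Inserting the epenthetic vowel yields /ð/ → /ðo/.

ðoʒfok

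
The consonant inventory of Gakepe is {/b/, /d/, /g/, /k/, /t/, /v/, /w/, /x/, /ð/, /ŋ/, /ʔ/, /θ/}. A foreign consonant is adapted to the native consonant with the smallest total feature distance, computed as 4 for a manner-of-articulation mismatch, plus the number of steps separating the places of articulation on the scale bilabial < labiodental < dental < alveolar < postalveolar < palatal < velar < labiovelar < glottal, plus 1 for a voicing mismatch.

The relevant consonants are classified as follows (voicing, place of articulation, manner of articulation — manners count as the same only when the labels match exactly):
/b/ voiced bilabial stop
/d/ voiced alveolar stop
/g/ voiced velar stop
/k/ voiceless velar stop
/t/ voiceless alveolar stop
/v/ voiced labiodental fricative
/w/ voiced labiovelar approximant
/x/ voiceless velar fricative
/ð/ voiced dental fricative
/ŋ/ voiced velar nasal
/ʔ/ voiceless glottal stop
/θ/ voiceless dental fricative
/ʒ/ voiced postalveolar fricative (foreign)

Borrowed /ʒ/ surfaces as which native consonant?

ð

/ð/ is closest: same manner (fricative), place distance 2 (postalveolar→dental), same voicing; total 2. Next closest is /v/ at distance 3.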